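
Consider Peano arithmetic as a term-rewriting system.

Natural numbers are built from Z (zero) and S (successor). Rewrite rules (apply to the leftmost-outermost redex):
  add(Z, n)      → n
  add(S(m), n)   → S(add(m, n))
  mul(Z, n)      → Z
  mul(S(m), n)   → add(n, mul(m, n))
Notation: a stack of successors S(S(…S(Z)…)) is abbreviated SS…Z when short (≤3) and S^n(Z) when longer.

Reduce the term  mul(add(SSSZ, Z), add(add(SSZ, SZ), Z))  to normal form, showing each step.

Answer: normal form = S^9(Z)  (in 41 steps)

Reduction:
  start: mul(add(SSSZ, Z), add(add(SSZ, SZ), Z))
  step 1: mul(S(add(SSZ, Z)), add(add(SSZ, SZ), Z))
  step 2: add(add(add(SSZ, SZ), Z), mul(add(SSZ, Z), add(add(SSZ, SZ), Z)))
  step 3: add(add(S(add(SZ, SZ)), Z), mul(add(SSZ, Z), add(add(SSZ, SZ), Z)))
  step 4: add(S(add(add(SZ, SZ), Z)), mul(add(SSZ, Z), add(add(SSZ, SZ), Z)))
  step 5: S(add(add(add(SZ, SZ), Z), mul(add(SSZ, Z), add(add(SSZ, SZ), Z))))
  step 6: S(add(add(S(add(Z, SZ)), Z), mul(add(SSZ, Z), add(add(SSZ, SZ), Z))))
  step 7: S(add(S(add(add(Z, SZ), Z)), mul(add(SSZ, Z), add(add(SSZ, SZ), Z))))
  step 8: S(S(add(add(add(Z, SZ), Z), mul(add(SSZ, Z), add(add(SSZ, SZ), Z)))))
  step 9: S(S(add(add(SZ, Z), mul(add(SSZ, Z), add(add(SSZ, SZ), Z)))))
  step 10: S(S(add(S(add(Z, Z)), mul(add(SSZ, Z), add(add(SSZ, SZ), Z)))))
  step 11: S(S(S(add(add(Z, Z), mul(add(SSZ, Z), add(add(SSZ, SZ), Z))))))
  step 12: S(S(S(add(Z, mul(add(SSZ, Z), add(add(SSZ, SZ), Z))))))
  step 13: S(S(S(mul(add(SSZ, Z), add(add(SSZ, SZ), Z)))))
  step 14: S(S(S(mul(S(add(SZ, Z)), add(add(SSZ, SZ), Z)))))
  step 15: S(S(S(add(add(add(SSZ, SZ), Z), mul(add(SZ, Z), add(add(SSZ, SZ), Z))))))
  step 16: S(S(S(add(add(S(add(SZ, SZ)), Z), mul(add(SZ, Z), add(add(SSZ, SZ), Z))))))
  step 17: S(S(S(add(S(add(add(SZ, SZ), Z)), mul(add(SZ, Z), add(add(SSZ, SZ), Z))))))
  step 18: S(S(S(S(add(add(add(SZ, SZ), Z), mul(add(SZ, Z), add(add(SSZ, SZ), Z)))))))
  step 19: S(S(S(S(add(add(S(add(Z, SZ)), Z), mul(add(SZ, Z), add(add(SSZ, SZ), Z)))))))
  step 20: S(S(S(S(add(S(add(add(Z, SZ), Z)), mul(add(SZ, Z), add(add(SSZ, SZ), Z)))))))
  step 21: S(S(S(S(S(add(add(add(Z, SZ), Z), mul(add(SZ, Z), add(add(SSZ, SZ), Z))))))))
  step 22: S(S(S(S(S(add(add(SZ, Z), mul(add(SZ, Z), add(add(SSZ, SZ), Z))))))))
  step 23: S(S(S(S(S(add(S(add(Z, Z)), mul(add(SZ, Z), add(add(SSZ, SZ), Z))))))))
  step 24: S(S(S(S(S(S(add(add(Z, Z), mul(add(SZ, Z), add(add(SSZ, SZ), Z)))))))))
  step 25: S(S(S(S(S(S(add(Z, mul(add(SZ, Z), add(add(SSZ, SZ), Z)))))))))
  step 26: S(S(S(S(S(S(mul(add(SZ, Z), add(add(SSZ, SZ), Z))))))))
  step 27: S(S(S(S(S(S(mul(S(add(Z, Z)), add(add(SSZ, SZ), Z))))))))
  step 28: S(S(S(S(S(S(add(add(add(SSZ, SZ), Z), mul(add(Z, Z), add(add(SSZ, SZ), Z)))))))))
  step 29: S(S(S(S(S(S(add(add(S(add(SZ, SZ)), Z), mul(add(Z, Z), add(add(SSZ, SZ), Z)))))))))
  step 30: S(S(S(S(S(S(add(S(add(add(SZ, SZ), Z)), mul(add(Z, Z), add(add(SSZ, SZ), Z)))))))))
  step 31: S(S(S(S(S(S(S(add(add(add(SZ, SZ), Z), mul(add(Z, Z), add(add(SSZ, SZ), Z))))))))))
  step 32: S(S(S(S(S(S(S(add(add(S(add(Z, SZ)), Z), mul(add(Z, Z), add(add(SSZ, SZ), Z))))))))))
  step 33: S(S(S(S(S(S(S(add(S(add(add(Z, SZ), Z)), mul(add(Z, Z), add(add(SSZ, SZ), Z))))))))))
  step 34: S(S(S(S(S(S(S(S(add(add(add(Z, SZ), Z), mul(add(Z, Z), add(add(SSZ, SZ), Z)))))))))))
  step 35: S(S(S(S(S(S(S(S(add(add(SZ, Z), mul(add(Z, Z), add(add(SSZ, SZ), Z)))))))))))
  step 36: S(S(S(S(S(S(S(S(add(S(add(Z, Z)), mul(add(Z, Z), add(add(SSZ, SZ), Z)))))))))))
  step 37: S(S(S(S(S(S(S(S(S(add(add(Z, Z), mul(add(Z, Z), add(add(SSZ, SZ), Z))))))))))))
  step 38: S(S(S(S(S(S(S(S(S(add(Z, mul(add(Z, Z), add(add(SSZ, SZ), Z))))))))))))
  step 39: S(S(S(S(S(S(S(S(S(mul(add(Z, Z), add(add(SSZ, SZ), Z)))))))))))
  step 40: S(S(S(S(S(S(S(S(S(mul(Z, add(add(SSZ, SZ), Z)))))))))))
  step 41: S^9(Z)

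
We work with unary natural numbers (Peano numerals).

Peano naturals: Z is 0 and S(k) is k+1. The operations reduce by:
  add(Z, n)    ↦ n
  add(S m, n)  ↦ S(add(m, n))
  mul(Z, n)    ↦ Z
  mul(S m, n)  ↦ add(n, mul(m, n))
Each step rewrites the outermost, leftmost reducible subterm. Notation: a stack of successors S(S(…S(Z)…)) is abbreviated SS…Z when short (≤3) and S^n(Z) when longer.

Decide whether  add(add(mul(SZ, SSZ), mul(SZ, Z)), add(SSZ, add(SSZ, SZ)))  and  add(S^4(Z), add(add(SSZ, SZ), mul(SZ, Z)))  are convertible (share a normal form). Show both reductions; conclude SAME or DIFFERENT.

Term A:
  start: add(add(mul(SZ, SSZ), mul(SZ, Z)), add(SSZ, add(SSZ, SZ)))
  step 1: add(add(add(SSZ, mul(Z, SSZ)), mul(SZ, Z)), add(SSZ, add(SSZ, SZ)))
  step 2: add(add(S(add(SZ, mul(Z, SSZ))), mul(SZ, Z)), add(SSZ, add(SSZ, SZ)))
  step 3: add(S(add(add(SZ, mul(Z, SSZ)), mul(SZ, Z))), add(SSZ, add(SSZ, SZ)))
  step 4: S(add(add(add(SZ, mul(Z, SSZ)), mul(SZ, Z)), add(SSZ, add(SSZ, SZ))))
  step 5: S(add(add(S(add(Z, mul(Z, SSZ))), mul(SZ, Z)), add(SSZ, add(SSZ, SZ))))
  step 6: S(add(S(add(add(Z, mul(Z, SSZ)), mul(SZ, Z))), add(SSZ, add(SSZ, SZ))))
  step 7: S(S(add(add(add(Z, mul(Z, SSZ)), mul(SZ, Z)), add(SSZ, add(SSZ, SZ)))))
  step 8: S(S(add(add(mul(Z, SSZ), mul(SZ, Z)), add(SSZ, add(SSZ, SZ)))))
  step 9: S(S(add(add(Z, mul(SZ, Z)), add(SSZ, add(SSZ, SZ)))))
  step 10: S(S(add(mul(SZ, Z), add(SSZ, add(SSZ, SZ)))))
  step 11: S(S(add(add(Z, mul(Z, Z)), add(SSZ, add(SSZ, SZ)))))
  step 12: S(S(add(mul(Z, Z), add(SSZ, add(SSZ, SZ)))))
  step 13: S(S(add(Z, add(SSZ, add(SSZ, SZ)))))
  step 14: S(S(add(SSZ, add(SSZ, SZ))))
  step 15: S(S(S(add(SZ, add(SSZ, SZ)))))
  step 16: S(S(S(S(add(Z, add(SSZ, SZ))))))
  step 17: S(S(S(S(add(SSZ, SZ)))))
  step 18: S(S(S(S(S(add(SZ, SZ))))))
  step 19: S(S(S(S(S(S(add(Z, SZ)))))))
  step 20: S^7(Z)

Term B:
  start: add(S^4(Z), add(add(SSZ, SZ), mul(SZ, Z)))
  step 1: S(add(SSSZ, add(add(SSZ, SZ), mul(SZ, Z))))
  step 2: S(S(add(SSZ, add(add(SSZ, SZ), mul(SZ, Z)))))
  step 3: S(S(S(add(SZ, add(add(SSZ, SZ), mul(SZ, Z))))))
  step 4: S(S(S(S(add(Z, add(add(SSZ, SZ), mul(SZ, Z)))))))
  step 5: S(S(S(S(add(add(SSZ, SZ), mul(SZ, Z))))))
  step 6: S(S(S(S(add(S(add(SZ, SZ)), mul(SZ, Z))))))
  step 7: S(S(S(S(S(add(add(SZ, SZ), mul(SZ, Z)))))))
  step 8: S(S(S(S(S(add(S(add(Z, SZ)), mul(SZ, Z)))))))
  step 9: S(S(S(S(S(S(add(add(Z, SZ), mul(SZ, Z))))))))
  step 10: S(S(S(S(S(S(add(SZ, mul(SZ, Z))))))))
  step 11: S(S(S(S(S(S(S(add(Z, mul(SZ, Z)))))))))
  step 12: S(S(S(S(S(S(S(mul(SZ, Z))))))))
  step 13: S(S(S(S(S(S(S(add(Z, mul(Z, Z)))))))))
  step 14: S(S(S(S(S(S(S(mul(Z, Z))))))))
  step 15: S^7(Z)

Answer: SAME — A ⇓ S^7(Z), B ⇓ S^7(Z)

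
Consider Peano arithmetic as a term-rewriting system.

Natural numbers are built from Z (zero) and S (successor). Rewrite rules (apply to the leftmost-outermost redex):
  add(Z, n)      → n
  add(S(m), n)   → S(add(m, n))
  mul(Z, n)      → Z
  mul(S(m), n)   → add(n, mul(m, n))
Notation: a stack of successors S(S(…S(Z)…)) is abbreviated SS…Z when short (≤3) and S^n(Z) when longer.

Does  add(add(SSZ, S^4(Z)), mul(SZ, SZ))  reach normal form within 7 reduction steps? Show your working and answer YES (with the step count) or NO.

Answer: NO — after 7 steps the term is S(S(S(S(add(SSZ, mul(SZ, SZ)))))), not yet normal

Working:
  start: add(add(SSZ, S^4(Z)), mul(SZ, SZ))
  step 1: add(S(add(SZ, S^4(Z))), mul(SZ, SZ))
  step 2: S(add(add(SZ, S^4(Z)), mul(SZ, SZ)))
  step 3: S(add(S(add(Z, S^4(Z))), mul(SZ, SZ)))
  step 4: S(S(add(add(Z, S^4(Z)), mul(SZ, SZ))))
  step 5: S(S(add(S^4(Z), mul(SZ, SZ))))
  step 6: S(S(S(add(SSSZ, mul(SZ, SZ)))))
  step 7: S(S(S(S(add(SSZ, mul(SZ, SZ))))))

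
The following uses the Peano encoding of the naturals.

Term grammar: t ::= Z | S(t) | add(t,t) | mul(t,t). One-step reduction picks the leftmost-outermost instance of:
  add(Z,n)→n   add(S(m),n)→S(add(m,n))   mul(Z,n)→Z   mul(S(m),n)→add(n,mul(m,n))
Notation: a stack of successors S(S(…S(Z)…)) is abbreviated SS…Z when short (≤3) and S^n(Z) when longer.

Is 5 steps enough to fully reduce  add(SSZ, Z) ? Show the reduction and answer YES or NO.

Answer: YES — reaches normal form SSZ in 3 ≤ 5 steps

Reduction:
  start: add(SSZ, Z)
  step 1: S(add(SZ, Z))
  step 2: S(S(add(Z, Z)))
  step 3: SSZ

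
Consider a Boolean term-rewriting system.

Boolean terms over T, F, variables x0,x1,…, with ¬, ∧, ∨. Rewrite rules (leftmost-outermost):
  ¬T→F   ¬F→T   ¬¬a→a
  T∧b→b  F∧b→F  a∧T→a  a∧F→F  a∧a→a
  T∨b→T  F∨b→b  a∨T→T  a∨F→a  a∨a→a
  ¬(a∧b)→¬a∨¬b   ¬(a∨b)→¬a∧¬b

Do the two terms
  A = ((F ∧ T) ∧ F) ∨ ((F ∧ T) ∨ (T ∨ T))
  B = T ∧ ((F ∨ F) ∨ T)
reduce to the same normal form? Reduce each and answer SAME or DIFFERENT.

Term A:
  start: ((F ∧ T) ∧ F) ∨ ((F ∧ T) ∨ (T ∨ T))
  →1  F ∨ ((F ∧ T) ∨ (T ∨ T))
  →2  (F ∧ T) ∨ (T ∨ T)
  →3  F ∨ (T ∨ T)
  →4  T ∨ T
  →5  T

Term B:
  start: T ∧ ((F ∨ F) ∨ T)
  →1  (F ∨ F) ∨ T
  →2  T

Answer: SAME — A ⇓ T, B ⇓ T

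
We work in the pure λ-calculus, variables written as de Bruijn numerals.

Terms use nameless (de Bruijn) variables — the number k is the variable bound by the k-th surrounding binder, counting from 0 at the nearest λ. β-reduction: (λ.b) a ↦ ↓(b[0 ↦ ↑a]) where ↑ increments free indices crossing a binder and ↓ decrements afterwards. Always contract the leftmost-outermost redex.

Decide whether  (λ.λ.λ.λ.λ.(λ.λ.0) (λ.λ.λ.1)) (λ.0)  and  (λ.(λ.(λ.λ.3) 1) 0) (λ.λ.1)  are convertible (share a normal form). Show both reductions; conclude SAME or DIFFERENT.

Answer: DIFFERENT — A ⇓ λ.λ.λ.λ.λ.0, B ⇓ λ.λ.λ.1

Derivation:
Term A:
  start: (λ.λ.λ.λ.λ.(λ.λ.0) (λ.λ.λ.1)) (λ.0)
  →1  λ.λ.λ.λ.(λ.λ.0) (λ.λ.λ.1)
  →2  λ.λ.λ.λ.λ.0

Term B:
  start: (λ.(λ.(λ.λ.3) 1) 0) (λ.λ.1)
  →1  (λ.(λ.λ.λ.λ.1) (λ.λ.1)) (λ.λ.1)
  →2  (λ.λ.λ.λ.1) (λ.λ.1)
  →3  λ.λ.λ.1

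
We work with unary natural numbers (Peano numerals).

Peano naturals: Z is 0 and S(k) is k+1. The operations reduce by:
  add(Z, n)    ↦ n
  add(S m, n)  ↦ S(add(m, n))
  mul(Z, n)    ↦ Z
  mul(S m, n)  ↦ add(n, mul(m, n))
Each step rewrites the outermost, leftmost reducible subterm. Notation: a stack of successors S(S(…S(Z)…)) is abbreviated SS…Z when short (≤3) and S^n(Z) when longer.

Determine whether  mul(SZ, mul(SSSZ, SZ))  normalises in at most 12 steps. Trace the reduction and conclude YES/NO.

Answer: NO — after 12 steps the term is S(S(S(add(add(Z, mul(Z, SZ)), mul(Z, mul(SSSZ, SZ)))))), not yet normal

Derivation:
  start: mul(SZ, mul(SSSZ, SZ))
  step 1: add(mul(SSSZ, SZ), mul(Z, mul(SSSZ, SZ)))
  step 2: add(add(SZ, mul(SSZ, SZ)), mul(Z, mul(SSSZ, SZ)))
  step 3: add(S(add(Z, mul(SSZ, SZ))), mul(Z, mul(SSSZ, SZ)))
  step 4: S(add(add(Z, mul(SSZ, SZ)), mul(Z, mul(SSSZ, SZ))))
  step 5: S(add(mul(SSZ, SZ), mul(Z, mul(SSSZ, SZ))))
  step 6: S(add(add(SZ, mul(SZ, SZ)), mul(Z, mul(SSSZ, SZ))))
  step 7: S(add(S(add(Z, mul(SZ, SZ))), mul(Z, mul(SSSZ, SZ))))
  step 8: S(S(add(add(Z, mul(SZ, SZ)), mul(Z, mul(SSSZ, SZ)))))
  step 9: S(S(add(mul(SZ, SZ), mul(Z, mul(SSSZ, SZ)))))
  step 10: S(S(add(add(SZ, mul(Z, SZ)), mul(Z, mul(SSSZ, SZ)))))
  step 11: S(S(add(S(add(Z, mul(Z, SZ))), mul(Z, mul(SSSZ, SZ)))))
  step 12: S(S(S(add(add(Z, mul(Z, SZ)), mul(Z, mul(SSSZ, SZ))))))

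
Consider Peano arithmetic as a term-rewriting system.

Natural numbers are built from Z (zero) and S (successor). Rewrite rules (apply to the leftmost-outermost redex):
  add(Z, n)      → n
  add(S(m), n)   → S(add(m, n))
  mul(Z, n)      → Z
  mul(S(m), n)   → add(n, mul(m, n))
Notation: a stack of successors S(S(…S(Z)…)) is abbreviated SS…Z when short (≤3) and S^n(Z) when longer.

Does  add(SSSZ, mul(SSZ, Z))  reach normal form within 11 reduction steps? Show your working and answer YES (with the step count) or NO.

  start: add(SSSZ, mul(SSZ, Z))
  step 1: S(add(SSZ, mul(SSZ, Z)))
  step 2: S(S(add(SZ, mul(SSZ, Z))))
  step 3: S(S(S(add(Z, mul(SSZ, Z)))))
  step 4: S(S(S(mul(SSZ, Z))))
  step 5: S(S(S(add(Z, mul(SZ, Z)))))
  step 6: S(S(S(mul(SZ, Z))))
  step 7: S(S(S(add(Z, mul(Z, Z)))))
  step 8: S(S(S(mul(Z, Z))))
  step 9: SSSZ

Answer: YES — reaches normal form SSSZ in 9 ≤ 11 steps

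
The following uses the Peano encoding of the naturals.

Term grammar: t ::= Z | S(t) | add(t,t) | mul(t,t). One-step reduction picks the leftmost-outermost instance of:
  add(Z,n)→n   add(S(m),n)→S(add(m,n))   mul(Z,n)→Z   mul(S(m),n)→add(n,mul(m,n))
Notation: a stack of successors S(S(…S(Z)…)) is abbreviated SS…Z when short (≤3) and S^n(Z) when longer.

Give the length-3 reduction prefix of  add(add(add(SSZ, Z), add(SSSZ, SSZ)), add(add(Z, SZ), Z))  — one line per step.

Answer: after 3 steps: S(add(add(add(SZ, Z), add(SSSZ, SSZ)), add(add(Z, SZ), Z)))

Reduction:
  start: add(add(add(SSZ, Z), add(SSSZ, SSZ)), add(add(Z, SZ), Z))
  →1  add(add(S(add(SZ, Z)), add(SSSZ, SSZ)), add(add(Z, SZ), Z))
  →2  add(S(add(add(SZ, Z), add(SSSZ, SSZ))), add(add(Z, SZ), Z))
  →3  S(add(add(add(SZ, Z), add(SSSZ, SSZ)), add(add(Z, SZ), Z)))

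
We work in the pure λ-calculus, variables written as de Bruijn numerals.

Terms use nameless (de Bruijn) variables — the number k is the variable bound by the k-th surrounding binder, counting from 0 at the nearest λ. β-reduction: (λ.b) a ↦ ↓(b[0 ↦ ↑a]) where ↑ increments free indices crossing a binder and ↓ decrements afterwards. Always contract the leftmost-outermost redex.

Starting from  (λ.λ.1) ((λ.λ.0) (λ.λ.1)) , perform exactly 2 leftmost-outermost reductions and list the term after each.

  start: (λ.λ.1) ((λ.λ.0) (λ.λ.1))
  [1] λ.(λ.λ.0) (λ.λ.1)
  [2] λ.λ.0

Answer: after 2 steps: λ.λ.0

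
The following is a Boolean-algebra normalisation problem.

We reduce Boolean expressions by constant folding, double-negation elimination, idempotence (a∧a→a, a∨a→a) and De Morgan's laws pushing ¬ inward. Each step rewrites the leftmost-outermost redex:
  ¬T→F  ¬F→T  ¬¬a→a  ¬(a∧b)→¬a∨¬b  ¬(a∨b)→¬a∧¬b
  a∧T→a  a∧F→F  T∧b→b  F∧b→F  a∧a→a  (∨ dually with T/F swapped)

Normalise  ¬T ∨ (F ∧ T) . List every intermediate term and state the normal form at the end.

Answer: normal form = F  (in 3 steps)

Working:
  start: ¬T ∨ (F ∧ T)
  [1] F ∨ (F ∧ T)
  [2] F ∧ T
  [3] F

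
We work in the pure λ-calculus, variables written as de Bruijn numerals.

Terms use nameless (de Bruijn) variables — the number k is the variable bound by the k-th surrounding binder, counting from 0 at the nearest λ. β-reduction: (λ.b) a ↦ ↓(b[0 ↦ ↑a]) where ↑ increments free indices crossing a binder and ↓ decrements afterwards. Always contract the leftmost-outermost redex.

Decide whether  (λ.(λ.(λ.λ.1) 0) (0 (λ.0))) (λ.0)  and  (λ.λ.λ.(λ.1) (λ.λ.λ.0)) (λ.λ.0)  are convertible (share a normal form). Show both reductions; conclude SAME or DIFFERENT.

Term A:
  start: (λ.(λ.(λ.λ.1) 0) (0 (λ.0))) (λ.0)
  →1  (λ.(λ.λ.1) 0) ((λ.0) (λ.0))
  →2  (λ.λ.1) ((λ.0) (λ.0))
  →3  λ.(λ.0) (λ.0)
  →4  λ.λ.0

Term B:
  start: (λ.λ.λ.(λ.1) (λ.λ.λ.0)) (λ.λ.0)
  →1  λ.λ.(λ.1) (λ.λ.λ.0)
  →2  λ.λ.0

Answer: SAME — A ⇓ λ.λ.0, B ⇓ λ.λ.0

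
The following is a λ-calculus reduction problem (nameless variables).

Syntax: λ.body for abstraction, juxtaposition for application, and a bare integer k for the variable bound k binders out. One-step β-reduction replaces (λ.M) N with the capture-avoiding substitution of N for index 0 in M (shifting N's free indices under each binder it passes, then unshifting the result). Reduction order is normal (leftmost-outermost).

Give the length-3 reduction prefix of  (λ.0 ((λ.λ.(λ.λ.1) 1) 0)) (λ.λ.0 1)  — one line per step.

  start: (λ.0 ((λ.λ.(λ.λ.1) 1) 0)) (λ.λ.0 1)
  step 1: (λ.λ.0 1) ((λ.λ.(λ.λ.1) 1) (λ.λ.0 1))
  step 2: λ.0 ((λ.λ.(λ.λ.1) 1) (λ.λ.0 1))
  step 3: λ.0 (λ.(λ.λ.1) (λ.λ.0 1))

Answer: after 3 steps: λ.0 (λ.(λ.λ.1) (λ.λ.0 1))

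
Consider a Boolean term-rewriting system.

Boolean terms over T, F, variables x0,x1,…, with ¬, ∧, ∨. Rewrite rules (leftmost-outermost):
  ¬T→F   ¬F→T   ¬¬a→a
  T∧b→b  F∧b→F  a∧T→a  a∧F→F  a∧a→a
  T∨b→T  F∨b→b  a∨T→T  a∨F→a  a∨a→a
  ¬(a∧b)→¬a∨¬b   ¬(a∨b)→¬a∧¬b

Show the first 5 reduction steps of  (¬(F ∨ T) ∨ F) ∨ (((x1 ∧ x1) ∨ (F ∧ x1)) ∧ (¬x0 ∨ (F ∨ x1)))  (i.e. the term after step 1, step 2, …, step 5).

  start: (¬(F ∨ T) ∨ F) ∨ (((x1 ∧ x1) ∨ (F ∧ x1)) ∧ (¬x0 ∨ (F ∨ x1)))
  step 1: ¬(F ∨ T) ∨ (((x1 ∧ x1) ∨ (F ∧ x1)) ∧ (¬x0 ∨ (F ∨ x1)))
  step 2: (¬F ∧ ¬T) ∨ (((x1 ∧ x1) ∨ (F ∧ x1)) ∧ (¬x0 ∨ (F ∨ x1)))
  step 3: (T ∧ ¬T) ∨ (((x1 ∧ x1) ∨ (F ∧ x1)) ∧ (¬x0 ∨ (F ∨ x1)))
  step 4: ¬T ∨ (((x1 ∧ x1) ∨ (F ∧ x1)) ∧ (¬x0 ∨ (F ∨ x1)))
  step 5: F ∨ (((x1 ∧ x1) ∨ (F ∧ x1)) ∧ (¬x0 ∨ (F ∨ x1)))

Answer: after 5 steps: F ∨ (((x1 ∧ x1) ∨ (F ∧ x1)) ∧ (¬x0 ∨ (F ∨ x1)))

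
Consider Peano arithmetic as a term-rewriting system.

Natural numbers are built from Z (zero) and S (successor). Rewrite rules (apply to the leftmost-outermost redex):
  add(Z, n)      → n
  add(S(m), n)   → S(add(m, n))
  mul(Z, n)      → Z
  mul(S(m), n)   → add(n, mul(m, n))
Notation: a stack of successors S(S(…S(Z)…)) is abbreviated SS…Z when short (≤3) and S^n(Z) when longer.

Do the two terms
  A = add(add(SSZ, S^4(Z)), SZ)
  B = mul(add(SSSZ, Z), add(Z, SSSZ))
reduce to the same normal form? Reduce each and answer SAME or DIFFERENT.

Answer: DIFFERENT — A ⇓ S^7(Z), B ⇓ S^9(Z)

Reduction:
Term A:
  start: add(add(SSZ, S^4(Z)), SZ)
  [1] add(S(add(SZ, S^4(Z))), SZ)
  [2] S(add(add(SZ, S^4(Z)), SZ))
  [3] S(add(S(add(Z, S^4(Z))), SZ))
  [4] S(S(add(add(Z, S^4(Z)), SZ)))
  [5] S(S(add(S^4(Z), SZ)))
  [6] S(S(S(add(SSSZ, SZ))))
  [7] S(S(S(S(add(SSZ, SZ)))))
  [8] S(S(S(S(S(add(SZ, SZ))))))
  [9] S(S(S(S(S(S(add(Z, SZ)))))))
  [10] S^7(Z)

Term B:
  start: mul(add(SSSZ, Z), add(Z, SSSZ))
  [1] mul(S(add(SSZ, Z)), add(Z, SSSZ))
  [2] add(add(Z, SSSZ), mul(add(SSZ, Z), add(Z, SSSZ)))
  [3] add(SSSZ, mul(add(SSZ, Z), add(Z, SSSZ)))
  [4] S(add(SSZ, mul(add(SSZ, Z), add(Z, SSSZ))))
  [5] S(S(add(SZ, mul(add(SSZ, Z), add(Z, SSSZ)))))
  [6] S(S(S(add(Z, mul(add(SSZ, Z), add(Z, SSSZ))))))
  [7] S(S(S(mul(add(SSZ, Z), add(Z, SSSZ)))))
  [8] S(S(S(mul(S(add(SZ, Z)), add(Z, SSSZ)))))
  [9] S(S(S(add(add(Z, SSSZ), mul(add(SZ, Z), add(Z, SSSZ))))))
  [10] S(S(S(add(SSSZ, mul(add(SZ, Z), add(Z, SSSZ))))))
  [11] S(S(S(S(add(SSZ, mul(add(SZ, Z), add(Z, SSSZ)))))))
  [12] S(S(S(S(S(add(SZ, mul(add(SZ, Z), add(Z, SSSZ))))))))
  [13] S(S(S(S(S(S(add(Z, mul(add(SZ, Z), add(Z, SSSZ)))))))))
  [14] S(S(S(S(S(S(mul(add(SZ, Z), add(Z, SSSZ))))))))
  [15] S(S(S(S(S(S(mul(S(add(Z, Z)), add(Z, SSSZ))))))))
  [16] S(S(S(S(S(S(add(add(Z, SSSZ), mul(add(Z, Z), add(Z, SSSZ)))))))))
  [17] S(S(S(S(S(S(add(SSSZ, mul(add(Z, Z), add(Z, SSSZ)))))))))
  [18] S(S(S(S(S(S(S(add(SSZ, mul(add(Z, Z), add(Z, SSSZ))))))))))
  [19] S(S(S(S(S(S(S(S(add(SZ, mul(add(Z, Z), add(Z, SSSZ)))))))))))
  [20] S(S(S(S(S(S(S(S(S(add(Z, mul(add(Z, Z), add(Z, SSSZ))))))))))))
  [21] S(S(S(S(S(S(S(S(S(mul(add(Z, Z), add(Z, SSSZ)))))))))))
  [22] S(S(S(S(S(S(S(S(S(mul(Z, add(Z, SSSZ)))))))))))
  [23] S^9(Z)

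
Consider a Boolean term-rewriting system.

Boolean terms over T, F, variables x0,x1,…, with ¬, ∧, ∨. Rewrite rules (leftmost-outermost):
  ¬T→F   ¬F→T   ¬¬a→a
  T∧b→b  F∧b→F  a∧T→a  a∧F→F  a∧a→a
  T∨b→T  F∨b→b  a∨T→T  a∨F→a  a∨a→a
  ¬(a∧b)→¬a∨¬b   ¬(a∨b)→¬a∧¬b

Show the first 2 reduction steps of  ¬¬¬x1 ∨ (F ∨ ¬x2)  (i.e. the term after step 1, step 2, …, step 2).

  start: ¬¬¬x1 ∨ (F ∨ ¬x2)
  [1] ¬x1 ∨ (F ∨ ¬x2)
  [2] ¬x1 ∨ ¬x2

Answer: after 2 steps: ¬x1 ∨ ¬x2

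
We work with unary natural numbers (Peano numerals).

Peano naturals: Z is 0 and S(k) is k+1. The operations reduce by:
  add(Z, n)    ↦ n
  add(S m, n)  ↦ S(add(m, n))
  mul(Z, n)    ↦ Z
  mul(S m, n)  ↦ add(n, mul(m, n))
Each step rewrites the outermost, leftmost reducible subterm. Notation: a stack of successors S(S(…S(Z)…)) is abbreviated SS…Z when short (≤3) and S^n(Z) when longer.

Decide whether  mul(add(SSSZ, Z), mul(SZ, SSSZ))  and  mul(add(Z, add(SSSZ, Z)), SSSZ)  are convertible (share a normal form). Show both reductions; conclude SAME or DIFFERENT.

Term A:
  start: mul(add(SSSZ, Z), mul(SZ, SSSZ))
  [1] mul(S(add(SSZ, Z)), mul(SZ, SSSZ))
  [2] add(mul(SZ, SSSZ), mul(add(SSZ, Z), mul(SZ, SSSZ)))
  [3] add(add(SSSZ, mul(Z, SSSZ)), mul(add(SSZ, Z), mul(SZ, SSSZ)))
  [4] add(S(add(SSZ, mul(Z, SSSZ))), mul(add(SSZ, Z), mul(SZ, SSSZ)))
  [5] S(add(add(SSZ, mul(Z, SSSZ)), mul(add(SSZ, Z), mul(SZ, SSSZ))))
  [6] S(add(S(add(SZ, mul(Z, SSSZ))), mul(add(SSZ, Z), mul(SZ, SSSZ))))
  [7] S(S(add(add(SZ, mul(Z, SSSZ)), mul(add(SSZ, Z), mul(SZ, SSSZ)))))
  [8] S(S(add(S(add(Z, mul(Z, SSSZ))), mul(add(SSZ, Z), mul(SZ, SSSZ)))))
  [9] S(S(S(add(add(Z, mul(Z, SSSZ)), mul(add(SSZ, Z), mul(SZ, SSSZ))))))
  [10] S(S(S(add(mul(Z, SSSZ), mul(add(SSZ, Z), mul(SZ, SSSZ))))))
  [11] S(S(S(add(Z, mul(add(SSZ, Z), mul(SZ, SSSZ))))))
  [12] S(S(S(mul(add(SSZ, Z), mul(SZ, SSSZ)))))
  [13] S(S(S(mul(S(add(SZ, Z)), mul(SZ, SSSZ)))))
  [14] S(S(S(add(mul(SZ, SSSZ), mul(add(SZ, Z), mul(SZ, SSSZ))))))
  [15] S(S(S(add(add(SSSZ, mul(Z, SSSZ)), mul(add(SZ, Z), mul(SZ, SSSZ))))))
  [16] S(S(S(add(S(add(SSZ, mul(Z, SSSZ))), mul(add(SZ, Z), mul(SZ, SSSZ))))))
  [17] S(S(S(S(add(add(SSZ, mul(Z, SSSZ)), mul(add(SZ, Z), mul(SZ, SSSZ)))))))
  [18] S(S(S(S(add(S(add(SZ, mul(Z, SSSZ))), mul(add(SZ, Z), mul(SZ, SSSZ)))))))
  [19] S(S(S(S(S(add(add(SZ, mul(Z, SSSZ)), mul(add(SZ, Z), mul(SZ, SSSZ))))))))
  [20] S(S(S(S(S(add(S(add(Z, mul(Z, SSSZ))), mul(add(SZ, Z), mul(SZ, SSSZ))))))))
  [21] S(S(S(S(S(S(add(add(Z, mul(Z, SSSZ)), mul(add(SZ, Z), mul(SZ, SSSZ)))))))))
  [22] S(S(S(S(S(S(add(mul(Z, SSSZ), mul(add(SZ, Z), mul(SZ, SSSZ)))))))))
  [23] S(S(S(S(S(S(add(Z, mul(add(SZ, Z), mul(SZ, SSSZ)))))))))
  [24] S(S(S(S(S(S(mul(add(SZ, Z), mul(SZ, SSSZ))))))))
  [25] S(S(S(S(S(S(mul(S(add(Z, Z)), mul(SZ, SSSZ))))))))
  [26] S(S(S(S(S(S(add(mul(SZ, SSSZ), mul(add(Z, Z), mul(SZ, SSSZ)))))))))
  [27] S(S(S(S(S(S(add(add(SSSZ, mul(Z, SSSZ)), mul(add(Z, Z), mul(SZ, SSSZ)))))))))
  [28] S(S(S(S(S(S(add(S(add(SSZ, mul(Z, SSSZ))), mul(add(Z, Z), mul(SZ, SSSZ)))))))))
  [29] S(S(S(S(S(S(S(add(add(SSZ, mul(Z, SSSZ)), mul(add(Z, Z), mul(SZ, SSSZ))))))))))
  [30] S(S(S(S(S(S(S(add(S(add(SZ, mul(Z, SSSZ))), mul(add(Z, Z), mul(SZ, SSSZ))))))))))
  [31] S(S(S(S(S(S(S(S(add(add(SZ, mul(Z, SSSZ)), mul(add(Z, Z), mul(SZ, SSSZ)))))))))))
  [32] S(S(S(S(S(S(S(S(add(S(add(Z, mul(Z, SSSZ))), mul(add(Z, Z), mul(SZ, SSSZ)))))))))))
  [33] S(S(S(S(S(S(S(S(S(add(add(Z, mul(Z, SSSZ)), mul(add(Z, Z), mul(SZ, SSSZ))))))))))))
  [34] S(S(S(S(S(S(S(S(S(add(mul(Z, SSSZ), mul(add(Z, Z), mul(SZ, SSSZ))))))))))))
  [35] S(S(S(S(S(S(S(S(S(add(Z, mul(add(Z, Z), mul(SZ, SSSZ))))))))))))
  [36] S(S(S(S(S(S(S(S(S(mul(add(Z, Z), mul(SZ, SSSZ)))))))))))
  [37] S(S(S(S(S(S(S(S(S(mul(Z, mul(SZ, SSSZ)))))))))))
  [38] S^9(Z)

Term B:
  start: mul(add(Z, add(SSSZ, Z)), SSSZ)
  [1] mul(add(SSSZ, Z), SSSZ)
  [2] mul(S(add(SSZ, Z)), SSSZ)
  [3] add(SSSZ, mul(add(SSZ, Z), SSSZ))
  [4] S(add(SSZ, mul(add(SSZ, Z), SSSZ)))
  [5] S(S(add(SZ, mul(add(SSZ, Z), SSSZ))))
  [6] S(S(S(add(Z, mul(add(SSZ, Z), SSSZ)))))
  [7] S(S(S(mul(add(SSZ, Z), SSSZ))))
  [8] S(S(S(mul(S(add(SZ, Z)), SSSZ))))
  [9] S(S(S(add(SSSZ, mul(add(SZ, Z), SSSZ)))))
  [10] S(S(S(S(add(SSZ, mul(add(SZ, Z), SSSZ))))))
  [11] S(S(S(S(S(add(SZ, mul(add(SZ, Z), SSSZ)))))))
  [12] S(S(S(S(S(S(add(Z, mul(add(SZ, Z), SSSZ))))))))
  [13] S(S(S(S(S(S(mul(add(SZ, Z), SSSZ)))))))
  [14] S(S(S(S(S(S(mul(S(add(Z, Z)), SSSZ)))))))
  [15] S(S(S(S(S(S(add(SSSZ, mul(add(Z, Z), SSSZ))))))))
  [16] S(S(S(S(S(S(S(add(SSZ, mul(add(Z, Z), SSSZ)))))))))
  [17] S(S(S(S(S(S(S(S(add(SZ, mul(add(Z, Z), SSSZ))))))))))
  [18] S(S(S(S(S(S(S(S(S(add(Z, mul(add(Z, Z), SSSZ)))))))))))
  [19] S(S(S(S(S(S(S(S(S(mul(add(Z, Z), SSSZ))))))))))
  [20] S(S(S(S(S(S(S(S(S(mul(Z, SSSZ))))))))))
  [21] S^9(Z)

Answer: SAME — A ⇓ S^9(Z), B ⇓ S^9(Z)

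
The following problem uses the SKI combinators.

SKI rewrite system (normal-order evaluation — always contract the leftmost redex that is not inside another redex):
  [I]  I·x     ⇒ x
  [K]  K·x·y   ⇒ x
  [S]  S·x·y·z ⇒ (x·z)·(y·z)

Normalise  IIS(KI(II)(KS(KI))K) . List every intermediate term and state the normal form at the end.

Answer: normal form = S(SK)  (in 5 steps)

Derivation:
  start: IIS(KI(II)(KS(KI))K)
  [1] IS(KI(II)(KS(KI))K)
  [2] S(KI(II)(KS(KI))K)
  [3] S(I(KS(KI))K)
  [4] S(KS(KI)K)
  [5] S(SK)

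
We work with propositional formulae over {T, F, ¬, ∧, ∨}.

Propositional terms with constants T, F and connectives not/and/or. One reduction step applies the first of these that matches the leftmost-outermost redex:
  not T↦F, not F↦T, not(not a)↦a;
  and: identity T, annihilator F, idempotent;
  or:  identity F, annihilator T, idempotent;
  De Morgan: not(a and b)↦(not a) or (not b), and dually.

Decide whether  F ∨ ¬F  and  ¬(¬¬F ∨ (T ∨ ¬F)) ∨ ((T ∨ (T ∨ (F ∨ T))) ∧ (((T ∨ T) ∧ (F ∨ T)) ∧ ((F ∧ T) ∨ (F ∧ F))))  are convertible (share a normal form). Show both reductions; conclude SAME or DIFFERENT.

Answer: DIFFERENT — A ⇓ T, B ⇓ F

Reduction:
Term A:
  start: F ∨ ¬F
  step 1: ¬F
  step 2: T

Term B:
  start: ¬(¬¬F ∨ (T ∨ ¬F)) ∨ ((T ∨ (T ∨ (F ∨ T))) ∧ (((T ∨ T) ∧ (F ∨ T)) ∧ ((F ∧ T) ∨ (F ∧ F))))
  step 1: (¬¬¬F ∧ ¬(T ∨ ¬F)) ∨ ((T ∨ (T ∨ (F ∨ T))) ∧ (((T ∨ T) ∧ (F ∨ T)) ∧ ((F ∧ T) ∨ (F ∧ F))))
  step 2: (¬F ∧ ¬(T ∨ ¬F)) ∨ ((T ∨ (T ∨ (F ∨ T))) ∧ (((T ∨ T) ∧ (F ∨ T)) ∧ ((F ∧ T) ∨ (F ∧ F))))
  step 3: (T ∧ ¬(T ∨ ¬F)) ∨ ((T ∨ (T ∨ (F ∨ T))) ∧ (((T ∨ T) ∧ (F ∨ T)) ∧ ((F ∧ T) ∨ (F ∧ F))))
  step 4: ¬(T ∨ ¬F) ∨ ((T ∨ (T ∨ (F ∨ T))) ∧ (((T ∨ T) ∧ (F ∨ T)) ∧ ((F ∧ T) ∨ (F ∧ F))))
  step 5: (¬T ∧ ¬¬F) ∨ ((T ∨ (T ∨ (F ∨ T))) ∧ (((T ∨ T) ∧ (F ∨ T)) ∧ ((F ∧ T) ∨ (F ∧ F))))
  step 6: (F ∧ ¬¬F) ∨ ((T ∨ (T ∨ (F ∨ T))) ∧ (((T ∨ T) ∧ (F ∨ T)) ∧ ((F ∧ T) ∨ (F ∧ F))))
  step 7: F ∨ ((T ∨ (T ∨ (F ∨ T))) ∧ (((T ∨ T) ∧ (F ∨ T)) ∧ ((F ∧ T) ∨ (F ∧ F))))
  step 8: (T ∨ (T ∨ (F ∨ T))) ∧ (((T ∨ T) ∧ (F ∨ T)) ∧ ((F ∧ T) ∨ (F ∧ F)))
  step 9: T ∧ (((T ∨ T) ∧ (F ∨ T)) ∧ ((F ∧ T) ∨ (F ∧ F)))
  step 10: ((T ∨ T) ∧ (F ∨ T)) ∧ ((F ∧ T) ∨ (F ∧ F))
  step 11: (T ∧ (F ∨ T)) ∧ ((F ∧ T) ∨ (F ∧ F))
  step 12: (F ∨ T) ∧ ((F ∧ T) ∨ (F ∧ F))
  step 13: T ∧ ((F ∧ T) ∨ (F ∧ F))
  step 14: (F ∧ T) ∨ (F ∧ F)
  step 15: F ∨ (F ∧ F)
  step 16: F ∧ F
  step 17: F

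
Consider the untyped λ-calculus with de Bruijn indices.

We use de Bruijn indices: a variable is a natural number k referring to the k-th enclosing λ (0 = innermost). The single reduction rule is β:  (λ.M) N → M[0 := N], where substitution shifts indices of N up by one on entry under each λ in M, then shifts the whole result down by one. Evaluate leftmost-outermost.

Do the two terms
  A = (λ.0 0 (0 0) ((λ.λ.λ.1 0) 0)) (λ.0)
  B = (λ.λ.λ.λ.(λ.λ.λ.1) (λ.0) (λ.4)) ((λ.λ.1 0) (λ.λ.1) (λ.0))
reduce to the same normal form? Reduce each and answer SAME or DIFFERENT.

Term A:
  start: (λ.0 0 (0 0) ((λ.λ.λ.1 0) 0)) (λ.0)
  →1  (λ.0) (λ.0) ((λ.0) (λ.0)) ((λ.λ.λ.1 0) (λ.0))
  →2  (λ.0) ((λ.0) (λ.0)) ((λ.λ.λ.1 0) (λ.0))
  →3  (λ.0) (λ.0) ((λ.λ.λ.1 0) (λ.0))
  →4  (λ.0) ((λ.λ.λ.1 0) (λ.0))
  →5  (λ.λ.λ.1 0) (λ.0)
  →6  λ.λ.1 0

Term B:
  start: (λ.λ.λ.λ.(λ.λ.λ.1) (λ.0) (λ.4)) ((λ.λ.1 0) (λ.λ.1) (λ.0))
  →1  λ.λ.λ.(λ.λ.λ.1) (λ.0) (λ.(λ.λ.1 0) (λ.λ.1) (λ.0))
  →2  λ.λ.λ.(λ.λ.1) (λ.(λ.λ.1 0) (λ.λ.1) (λ.0))
  →3  λ.λ.λ.λ.λ.(λ.λ.1 0) (λ.λ.1) (λ.0)
  →4  λ.λ.λ.λ.λ.(λ.(λ.λ.1) 0) (λ.0)
  →5  λ.λ.λ.λ.λ.(λ.λ.1) (λ.0)
  →6  λ.λ.λ.λ.λ.λ.λ.0

Answer: DIFFERENT — A ⇓ λ.λ.1 0, B ⇓ λ.λ.λ.λ.λ.λ.λ.0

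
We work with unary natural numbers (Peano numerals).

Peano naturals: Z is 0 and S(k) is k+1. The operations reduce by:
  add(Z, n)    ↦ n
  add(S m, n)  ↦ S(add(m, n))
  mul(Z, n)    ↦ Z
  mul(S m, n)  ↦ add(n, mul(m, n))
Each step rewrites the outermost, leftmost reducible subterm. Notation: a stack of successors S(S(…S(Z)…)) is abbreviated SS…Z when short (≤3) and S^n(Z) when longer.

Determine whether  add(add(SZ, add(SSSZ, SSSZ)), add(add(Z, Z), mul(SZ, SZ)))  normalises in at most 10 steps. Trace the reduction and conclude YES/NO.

  start: add(add(SZ, add(SSSZ, SSSZ)), add(add(Z, Z), mul(SZ, SZ)))
  [1] add(S(add(Z, add(SSSZ, SSSZ))), add(add(Z, Z), mul(SZ, SZ)))
  [2] S(add(add(Z, add(SSSZ, SSSZ)), add(add(Z, Z), mul(SZ, SZ))))
  [3] S(add(add(SSSZ, SSSZ), add(add(Z, Z), mul(SZ, SZ))))
  [4] S(add(S(add(SSZ, SSSZ)), add(add(Z, Z), mul(SZ, SZ))))
  [5] S(S(add(add(SSZ, SSSZ), add(add(Z, Z), mul(SZ, SZ)))))
  [6] S(S(add(S(add(SZ, SSSZ)), add(add(Z, Z), mul(SZ, SZ)))))
  [7] S(S(S(add(add(SZ, SSSZ), add(add(Z, Z), mul(SZ, SZ))))))
  [8] S(S(S(add(S(add(Z, SSSZ)), add(add(Z, Z), mul(SZ, SZ))))))
  [9] S(S(S(S(add(add(Z, SSSZ), add(add(Z, Z), mul(SZ, SZ)))))))
  [10] S(S(S(S(add(SSSZ, add(add(Z, Z), mul(SZ, SZ)))))))

Answer: NO — after 10 steps the term is S(S(S(S(add(SSSZ, add(add(Z, Z), mul(SZ, SZ))))))), not yet normal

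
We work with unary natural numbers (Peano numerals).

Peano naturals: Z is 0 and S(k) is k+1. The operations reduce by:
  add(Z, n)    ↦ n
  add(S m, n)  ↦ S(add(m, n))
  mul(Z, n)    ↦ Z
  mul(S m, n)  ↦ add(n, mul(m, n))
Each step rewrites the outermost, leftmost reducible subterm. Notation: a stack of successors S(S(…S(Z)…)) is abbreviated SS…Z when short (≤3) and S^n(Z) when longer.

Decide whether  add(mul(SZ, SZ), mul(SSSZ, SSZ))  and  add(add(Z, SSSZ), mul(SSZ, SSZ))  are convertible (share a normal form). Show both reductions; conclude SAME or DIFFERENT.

Term A:
  start: add(mul(SZ, SZ), mul(SSSZ, SSZ))
  step 1: add(add(SZ, mul(Z, SZ)), mul(SSSZ, SSZ))
  step 2: add(S(add(Z, mul(Z, SZ))), mul(SSSZ, SSZ))
  step 3: S(add(add(Z, mul(Z, SZ)), mul(SSSZ, SSZ)))
  step 4: S(add(mul(Z, SZ), mul(SSSZ, SSZ)))
  step 5: S(add(Z, mul(SSSZ, SSZ)))
  step 6: S(mul(SSSZ, SSZ))
  step 7: S(add(SSZ, mul(SSZ, SSZ)))
  step 8: S(S(add(SZ, mul(SSZ, SSZ))))
  step 9: S(S(S(add(Z, mul(SSZ, SSZ)))))
  step 10: S(S(S(mul(SSZ, SSZ))))
  step 11: S(S(S(add(SSZ, mul(SZ, SSZ)))))
  step 12: S(S(S(S(add(SZ, mul(SZ, SSZ))))))
  step 13: S(S(S(S(S(add(Z, mul(SZ, SSZ)))))))
  step 14: S(S(S(S(S(mul(SZ, SSZ))))))
  step 15: S(S(S(S(S(add(SSZ, mul(Z, SSZ)))))))
  step 16: S(S(S(S(S(S(add(SZ, mul(Z, SSZ))))))))
  step 17: S(S(S(S(S(S(S(add(Z, mul(Z, SSZ)))))))))
  step 18: S(S(S(S(S(S(S(mul(Z, SSZ))))))))
  step 19: S^7(Z)

Term B:
  start: add(add(Z, SSSZ), mul(SSZ, SSZ))
  step 1: add(SSSZ, mul(SSZ, SSZ))
  step 2: S(add(SSZ, mul(SSZ, SSZ)))
  step 3: S(S(add(SZ, mul(SSZ, SSZ))))
  step 4: S(S(S(add(Z, mul(SSZ, SSZ)))))
  step 5: S(S(S(mul(SSZ, SSZ))))
  step 6: S(S(S(add(SSZ, mul(SZ, SSZ)))))
  step 7: S(S(S(S(add(SZ, mul(SZ, SSZ))))))
  step 8: S(S(S(S(S(add(Z, mul(SZ, SSZ)))))))
  step 9: S(S(S(S(S(mul(SZ, SSZ))))))
  step 10: S(S(S(S(S(add(SSZ, mul(Z, SSZ)))))))
  step 11: S(S(S(S(S(S(add(SZ, mul(Z, SSZ))))))))
  step 12: S(S(S(S(S(S(S(add(Z, mul(Z, SSZ)))))))))
  step 13: S(S(S(S(S(S(S(mul(Z, SSZ))))))))
  step 14: S^7(Z)

Answer: SAME — A ⇓ S^7(Z), B ⇓ S^7(Z)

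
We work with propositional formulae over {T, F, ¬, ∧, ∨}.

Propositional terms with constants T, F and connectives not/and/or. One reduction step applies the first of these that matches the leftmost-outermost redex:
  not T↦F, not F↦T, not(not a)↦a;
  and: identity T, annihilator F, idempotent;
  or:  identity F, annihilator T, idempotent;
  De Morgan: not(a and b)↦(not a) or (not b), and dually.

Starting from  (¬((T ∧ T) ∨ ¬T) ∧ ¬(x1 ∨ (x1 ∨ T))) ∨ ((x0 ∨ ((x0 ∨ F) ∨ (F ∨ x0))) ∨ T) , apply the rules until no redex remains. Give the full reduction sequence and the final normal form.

Answer: normal form = T  (in 8 steps)

Derivation:
  start: (¬((T ∧ T) ∨ ¬T) ∧ ¬(x1 ∨ (x1 ∨ T))) ∨ ((x0 ∨ ((x0 ∨ F) ∨ (F ∨ x0))) ∨ T)
  [1] ((¬(T ∧ T) ∧ ¬¬T) ∧ ¬(x1 ∨ (x1 ∨ T))) ∨ ((x0 ∨ ((x0 ∨ F) ∨ (F ∨ x0))) ∨ T)
  [2] (((¬T ∨ ¬T) ∧ ¬¬T) ∧ ¬(x1 ∨ (x1 ∨ T))) ∨ ((x0 ∨ ((x0 ∨ F) ∨ (F ∨ x0))) ∨ T)
  [3] ((¬T ∧ ¬¬T) ∧ ¬(x1 ∨ (x1 ∨ T))) ∨ ((x0 ∨ ((x0 ∨ F) ∨ (F ∨ x0))) ∨ T)
  [4] ((F ∧ ¬¬T) ∧ ¬(x1 ∨ (x1 ∨ T))) ∨ ((x0 ∨ ((x0 ∨ F) ∨ (F ∨ x0))) ∨ T)
  [5] (F ∧ ¬(x1 ∨ (x1 ∨ T))) ∨ ((x0 ∨ ((x0 ∨ F) ∨ (F ∨ x0))) ∨ T)
  [6] F ∨ ((x0 ∨ ((x0 ∨ F) ∨ (F ∨ x0))) ∨ T)
  [7] (x0 ∨ ((x0 ∨ F) ∨ (F ∨ x0))) ∨ T
  [8] T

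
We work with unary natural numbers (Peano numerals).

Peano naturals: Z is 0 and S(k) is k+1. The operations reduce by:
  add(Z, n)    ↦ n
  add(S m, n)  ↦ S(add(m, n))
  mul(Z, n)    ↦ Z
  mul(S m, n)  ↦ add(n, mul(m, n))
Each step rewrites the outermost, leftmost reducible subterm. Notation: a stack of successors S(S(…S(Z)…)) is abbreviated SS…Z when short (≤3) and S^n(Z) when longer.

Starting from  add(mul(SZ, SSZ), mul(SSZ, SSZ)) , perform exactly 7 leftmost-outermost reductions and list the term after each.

Answer: after 7 steps: S(S(add(Z, mul(SSZ, SSZ))))

Reduction:
  start: add(mul(SZ, SSZ), mul(SSZ, SSZ))
  [1] add(add(SSZ, mul(Z, SSZ)), mul(SSZ, SSZ))
  [2] add(S(add(SZ, mul(Z, SSZ))), mul(SSZ, SSZ))
  [3] S(add(add(SZ, mul(Z, SSZ)), mul(SSZ, SSZ)))
  [4] S(add(S(add(Z, mul(Z, SSZ))), mul(SSZ, SSZ)))
  [5] S(S(add(add(Z, mul(Z, SSZ)), mul(SSZ, SSZ))))
  [6] S(S(add(mul(Z, SSZ), mul(SSZ, SSZ))))
  [7] S(S(add(Z, mul(SSZ, SSZ))))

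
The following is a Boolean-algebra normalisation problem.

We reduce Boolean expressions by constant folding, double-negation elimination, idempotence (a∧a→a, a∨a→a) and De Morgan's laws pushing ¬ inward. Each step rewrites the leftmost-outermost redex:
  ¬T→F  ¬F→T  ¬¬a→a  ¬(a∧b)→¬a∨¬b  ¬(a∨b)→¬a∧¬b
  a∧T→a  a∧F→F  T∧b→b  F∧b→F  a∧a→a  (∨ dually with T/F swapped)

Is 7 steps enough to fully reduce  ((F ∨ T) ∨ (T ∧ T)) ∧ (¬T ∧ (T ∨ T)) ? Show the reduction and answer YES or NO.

  start: ((F ∨ T) ∨ (T ∧ T)) ∧ (¬T ∧ (T ∨ T))
  →1  (T ∨ (T ∧ T)) ∧ (¬T ∧ (T ∨ T))
  →2  T ∧ (¬T ∧ (T ∨ T))
  →3  ¬T ∧ (T ∨ T)
  →4  F ∧ (T ∨ T)
  →5  F

Answer: YES — reaches normal form F in 5 ≤ 7 steps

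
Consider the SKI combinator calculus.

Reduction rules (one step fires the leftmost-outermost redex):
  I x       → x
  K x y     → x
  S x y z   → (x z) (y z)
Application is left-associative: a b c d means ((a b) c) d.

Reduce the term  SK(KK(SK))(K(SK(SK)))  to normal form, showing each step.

Answer: normal form = K(SK(SK))  (in 2 steps)

Reduction:
  start: SK(KK(SK))(K(SK(SK)))
  [1] K(K(SK(SK)))(KK(SK)(K(SK(SK))))
  [2] K(SK(SK))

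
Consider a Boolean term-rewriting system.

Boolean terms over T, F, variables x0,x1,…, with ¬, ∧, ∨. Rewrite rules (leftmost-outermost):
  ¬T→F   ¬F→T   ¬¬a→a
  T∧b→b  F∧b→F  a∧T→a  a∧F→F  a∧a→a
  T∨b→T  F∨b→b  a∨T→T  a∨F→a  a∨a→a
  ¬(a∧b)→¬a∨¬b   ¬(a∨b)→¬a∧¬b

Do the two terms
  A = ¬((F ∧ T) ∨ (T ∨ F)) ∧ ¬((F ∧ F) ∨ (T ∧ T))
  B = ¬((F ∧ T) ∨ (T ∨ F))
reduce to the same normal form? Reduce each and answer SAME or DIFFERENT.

Term A:
  start: ¬((F ∧ T) ∨ (T ∨ F)) ∧ ¬((F ∧ F) ∨ (T ∧ T))
  step 1: (¬(F ∧ T) ∧ ¬(T ∨ F)) ∧ ¬((F ∧ F) ∨ (T ∧ T))
  step 2: ((¬F ∨ ¬T) ∧ ¬(T ∨ F)) ∧ ¬((F ∧ F) ∨ (T ∧ T))
  step 3: ((T ∨ ¬T) ∧ ¬(T ∨ F)) ∧ ¬((F ∧ F) ∨ (T ∧ T))
  step 4: (T ∧ ¬(T ∨ F)) ∧ ¬((F ∧ F) ∨ (T ∧ T))
  step 5: ¬(T ∨ F) ∧ ¬((F ∧ F) ∨ (T ∧ T))
  step 6: (¬T ∧ ¬F) ∧ ¬((F ∧ F) ∨ (T ∧ T))
  step 7: (F ∧ ¬F) ∧ ¬((F ∧ F) ∨ (T ∧ T))
  step 8: F ∧ ¬((F ∧ F) ∨ (T ∧ T))
  step 9: F

Term B:
  start: ¬((F ∧ T) ∨ (T ∨ F))
  step 1: ¬(F ∧ T) ∧ ¬(T ∨ F)
  step 2: (¬F ∨ ¬T) ∧ ¬(T ∨ F)
  step 3: (T ∨ ¬T) ∧ ¬(T ∨ F)
  step 4: T ∧ ¬(T ∨ F)
  step 5: ¬(T ∨ F)
  step 6: ¬T ∧ ¬F
  step 7: F ∧ ¬F
  step 8: F

Answer: SAME — A ⇓ F, B ⇓ F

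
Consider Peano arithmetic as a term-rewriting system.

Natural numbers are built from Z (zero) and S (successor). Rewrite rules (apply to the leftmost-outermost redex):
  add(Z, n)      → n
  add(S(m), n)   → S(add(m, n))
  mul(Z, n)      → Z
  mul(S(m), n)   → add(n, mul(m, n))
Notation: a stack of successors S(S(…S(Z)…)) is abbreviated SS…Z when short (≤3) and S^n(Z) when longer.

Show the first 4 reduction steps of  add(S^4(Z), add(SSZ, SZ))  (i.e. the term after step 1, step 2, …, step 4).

  start: add(S^4(Z), add(SSZ, SZ))
  step 1: S(add(SSSZ, add(SSZ, SZ)))
  step 2: S(S(add(SSZ, add(SSZ, SZ))))
  step 3: S(S(S(add(SZ, add(SSZ, SZ)))))
  step 4: S(S(S(S(add(Z, add(SSZ, SZ))))))

Answer: after 4 steps: S(S(S(S(add(Z, add(SSZ, SZ))))))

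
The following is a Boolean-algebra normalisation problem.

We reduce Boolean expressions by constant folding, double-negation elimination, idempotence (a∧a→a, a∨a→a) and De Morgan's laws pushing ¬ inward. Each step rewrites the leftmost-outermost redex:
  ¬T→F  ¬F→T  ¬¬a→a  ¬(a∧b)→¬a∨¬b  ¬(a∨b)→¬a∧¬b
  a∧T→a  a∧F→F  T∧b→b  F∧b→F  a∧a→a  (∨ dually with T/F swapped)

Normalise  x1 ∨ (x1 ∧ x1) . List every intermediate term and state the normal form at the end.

  start: x1 ∨ (x1 ∧ x1)
  [1] x1 ∨ x1
  [2] x1

Answer: normal form = x1  (in 2 steps)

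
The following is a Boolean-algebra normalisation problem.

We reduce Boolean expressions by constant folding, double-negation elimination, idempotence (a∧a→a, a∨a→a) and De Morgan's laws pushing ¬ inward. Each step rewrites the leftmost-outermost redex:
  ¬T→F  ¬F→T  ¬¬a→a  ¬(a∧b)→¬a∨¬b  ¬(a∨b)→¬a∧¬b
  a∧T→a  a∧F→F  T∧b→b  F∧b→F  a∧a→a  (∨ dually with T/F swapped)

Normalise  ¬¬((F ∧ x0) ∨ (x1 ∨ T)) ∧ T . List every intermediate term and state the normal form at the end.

  start: ¬¬((F ∧ x0) ∨ (x1 ∨ T)) ∧ T
  →1  ¬¬((F ∧ x0) ∨ (x1 ∨ T))
  →2  (F ∧ x0) ∨ (x1 ∨ T)
  →3  F ∨ (x1 ∨ T)
  →4  x1 ∨ T
  →5  T

Answer: normal form = T  (in 5 steps)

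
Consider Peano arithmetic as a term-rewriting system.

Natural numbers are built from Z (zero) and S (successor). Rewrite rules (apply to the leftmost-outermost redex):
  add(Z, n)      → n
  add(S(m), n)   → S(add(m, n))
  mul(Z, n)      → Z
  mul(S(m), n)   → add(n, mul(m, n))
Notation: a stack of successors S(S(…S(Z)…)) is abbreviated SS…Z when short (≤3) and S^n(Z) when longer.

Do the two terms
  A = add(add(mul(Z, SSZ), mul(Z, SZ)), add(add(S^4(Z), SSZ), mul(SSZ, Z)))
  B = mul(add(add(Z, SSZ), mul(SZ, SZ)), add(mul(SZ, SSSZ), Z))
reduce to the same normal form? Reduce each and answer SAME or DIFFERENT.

Answer: DIFFERENT — A ⇓ S^6(Z), B ⇓ S^9(Z)

Reduction:
Term A:
  start: add(add(mul(Z, SSZ), mul(Z, SZ)), add(add(S^4(Z), SSZ), mul(SSZ, Z)))
  step 1: add(add(Z, mul(Z, SZ)), add(add(S^4(Z), SSZ), mul(SSZ, Z)))
  step 2: add(mul(Z, SZ), add(add(S^4(Z), SSZ), mul(SSZ, Z)))
  step 3: add(Z, add(add(S^4(Z), SSZ), mul(SSZ, Z)))
  step 4: add(add(S^4(Z), SSZ), mul(SSZ, Z))
  step 5: add(S(add(SSSZ, SSZ)), mul(SSZ, Z))
  step 6: S(add(add(SSSZ, SSZ), mul(SSZ, Z)))
  step 7: S(add(S(add(SSZ, SSZ)), mul(SSZ, Z)))
  step 8: S(S(add(add(SSZ, SSZ), mul(SSZ, Z))))
  step 9: S(S(add(S(add(SZ, SSZ)), mul(SSZ, Z))))
  step 10: S(S(S(add(add(SZ, SSZ), mul(SSZ, Z)))))
  step 11: S(S(S(add(S(add(Z, SSZ)), mul(SSZ, Z)))))
  step 12: S(S(S(S(add(add(Z, SSZ), mul(SSZ, Z))))))
  step 13: S(S(S(S(add(SSZ, mul(SSZ, Z))))))
  step 14: S(S(S(S(S(add(SZ, mul(SSZ, Z)))))))
  step 15: S(S(S(S(S(S(add(Z, mul(SSZ, Z))))))))
  step 16: S(S(S(S(S(S(mul(SSZ, Z)))))))
  step 17: S(S(S(S(S(S(add(Z, mul(SZ, Z))))))))
  step 18: S(S(S(S(S(S(mul(SZ, Z)))))))
  step 19: S(S(S(S(S(S(add(Z, mul(Z, Z))))))))
  step 20: S(S(S(S(S(S(mul(Z, Z)))))))
  step 21: S^6(Z)

Term B:
  start: mul(add(add(Z, SSZ), mul(SZ, SZ)), add(mul(SZ, SSSZ), Z))
  step 1: mul(add(SSZ, mul(SZ, SZ)), add(mul(SZ, SSSZ), Z))
  step 2: mul(S(add(SZ, mul(SZ, SZ))), add(mul(SZ, SSSZ), Z))
  step 3: add(add(mul(SZ, SSSZ), Z), mul(add(SZ, mul(SZ, SZ)), add(mul(SZ, SSSZ), Z)))
  step 4: add(add(add(SSSZ, mul(Z, SSSZ)), Z), mul(add(SZ, mul(SZ, SZ)), add(mul(SZ, SSSZ), Z)))
  step 5: add(add(S(add(SSZ, mul(Z, SSSZ))), Z), mul(add(SZ, mul(SZ, SZ)), add(mul(SZ, SSSZ), Z)))
  step 6: add(S(add(add(SSZ, mul(Z, SSSZ)), Z)), mul(add(SZ, mul(SZ, SZ)), add(mul(SZ, SSSZ), Z)))
  step 7: S(add(add(add(SSZ, mul(Z, SSSZ)), Z), mul(add(SZ, mul(SZ, SZ)), add(mul(SZ, SSSZ), Z))))
  step 8: S(add(add(S(add(SZ, mul(Z, SSSZ))), Z), mul(add(SZ, mul(SZ, SZ)), add(mul(SZ, SSSZ), Z))))
  step 9: S(add(S(add(add(SZ, mul(Z, SSSZ)), Z)), mul(add(SZ, mul(SZ, SZ)), add(mul(SZ, SSSZ), Z))))
  step 10: S(S(add(add(add(SZ, mul(Z, SSSZ)), Z), mul(add(SZ, mul(SZ, SZ)), add(mul(SZ, SSSZ), Z)))))
  step 11: S(S(add(add(S(add(Z, mul(Z, SSSZ))), Z), mul(add(SZ, mul(SZ, SZ)), add(mul(SZ, SSSZ), Z)))))
  step 12: S(S(add(S(add(add(Z, mul(Z, SSSZ)), Z)), mul(add(SZ, mul(SZ, SZ)), add(mul(SZ, SSSZ), Z)))))
  step 13: S(S(S(add(add(add(Z, mul(Z, SSSZ)), Z), mul(add(SZ, mul(SZ, SZ)), add(mul(SZ, SSSZ), Z))))))
  step 14: S(S(S(add(add(mul(Z, SSSZ), Z), mul(add(SZ, mul(SZ, SZ)), add(mul(SZ, SSSZ), Z))))))
  step 15: S(S(S(add(add(Z, Z), mul(add(SZ, mul(SZ, SZ)), add(mul(SZ, SSSZ), Z))))))
  step 16: S(S(S(add(Z, mul(add(SZ, mul(SZ, SZ)), add(mul(SZ, SSSZ), Z))))))
  step 17: S(S(S(mul(add(SZ, mul(SZ, SZ)), add(mul(SZ, SSSZ), Z)))))
  step 18: S(S(S(mul(S(add(Z, mul(SZ, SZ))), add(mul(SZ, SSSZ), Z)))))
  step 19: S(S(S(add(add(mul(SZ, SSSZ), Z), mul(add(Z, mul(SZ, SZ)), add(mul(SZ, SSSZ), Z))))))
  step 20: S(S(S(add(add(add(SSSZ, mul(Z, SSSZ)), Z), mul(add(Z, mul(SZ, SZ)), add(mul(SZ, SSSZ), Z))))))
  step 21: S(S(S(add(add(S(add(SSZ, mul(Z, SSSZ))), Z), mul(add(Z, mul(SZ, SZ)), add(mul(SZ, SSSZ), Z))))))
  step 22: S(S(S(add(S(add(add(SSZ, mul(Z, SSSZ)), Z)), mul(add(Z, mul(SZ, SZ)), add(mul(SZ, SSSZ), Z))))))
  step 23: S(S(S(S(add(add(add(SSZ, mul(Z, SSSZ)), Z), mul(add(Z, mul(SZ, SZ)), add(mul(SZ, SSSZ), Z)))))))
  step 24: S(S(S(S(add(add(S(add(SZ, mul(Z, SSSZ))), Z), mul(add(Z, mul(SZ, SZ)), add(mul(SZ, SSSZ), Z)))))))
  step 25: S(S(S(S(add(S(add(add(SZ, mul(Z, SSSZ)), Z)), mul(add(Z, mul(SZ, SZ)), add(mul(SZ, SSSZ), Z)))))))
  step 26: S(S(S(S(S(add(add(add(SZ, mul(Z, SSSZ)), Z), mul(add(Z, mul(SZ, SZ)), add(mul(SZ, SSSZ), Z))))))))
  step 27: S(S(S(S(S(add(add(S(add(Z, mul(Z, SSSZ))), Z), mul(add(Z, mul(SZ, SZ)), add(mul(SZ, SSSZ), Z))))))))
  step 28: S(S(S(S(S(add(S(add(add(Z, mul(Z, SSSZ)), Z)), mul(add(Z, mul(SZ, SZ)), add(mul(SZ, SSSZ), Z))))))))
  step 29: S(S(S(S(S(S(add(add(add(Z, mul(Z, SSSZ)), Z), mul(add(Z, mul(SZ, SZ)), add(mul(SZ, SSSZ), Z)))))))))
  step 30: S(S(S(S(S(S(add(add(mul(Z, SSSZ), Z), mul(add(Z, mul(SZ, SZ)), add(mul(SZ, SSSZ), Z)))))))))
  step 31: S(S(S(S(S(S(add(add(Z, Z), mul(add(Z, mul(SZ, SZ)), add(mul(SZ, SSSZ), Z)))))))))
  step 32: S(S(S(S(S(S(add(Z, mul(add(Z, mul(SZ, SZ)), add(mul(SZ, SSSZ), Z)))))))))
  step 33: S(S(S(S(S(S(mul(add(Z, mul(SZ, SZ)), add(mul(SZ, SSSZ), Z))))))))
  step 34: S(S(S(S(S(S(mul(mul(SZ, SZ), add(mul(SZ, SSSZ), Z))))))))
  step 35: S(S(S(S(S(S(mul(add(SZ, mul(Z, SZ)), add(mul(SZ, SSSZ), Z))))))))
  step 36: S(S(S(S(S(S(mul(S(add(Z, mul(Z, SZ))), add(mul(SZ, SSSZ), Z))))))))
  step 37: S(S(S(S(S(S(add(add(mul(SZ, SSSZ), Z), mul(add(Z, mul(Z, SZ)), add(mul(SZ, SSSZ), Z)))))))))
  step 38: S(S(S(S(S(S(add(add(add(SSSZ, mul(Z, SSSZ)), Z), mul(add(Z, mul(Z, SZ)), add(mul(SZ, SSSZ), Z)))))))))
  step 39: S(S(S(S(S(S(add(add(S(add(SSZ, mul(Z, SSSZ))), Z), mul(add(Z, mul(Z, SZ)), add(mul(SZ, SSSZ), Z)))))))))
  step 40: S(S(S(S(S(S(add(S(add(add(SSZ, mul(Z, SSSZ)), Z)), mul(add(Z, mul(Z, SZ)), add(mul(SZ, SSSZ), Z)))))))))
  step 41: S(S(S(S(S(S(S(add(add(add(SSZ, mul(Z, SSSZ)), Z), mul(add(Z, mul(Z, SZ)), add(mul(SZ, SSSZ), Z))))))))))
  step 42: S(S(S(S(S(S(S(add(add(S(add(SZ, mul(Z, SSSZ))), Z), mul(add(Z, mul(Z, SZ)), add(mul(SZ, SSSZ), Z))))))))))
  step 43: S(S(S(S(S(S(S(add(S(add(add(SZ, mul(Z, SSSZ)), Z)), mul(add(Z, mul(Z, SZ)), add(mul(SZ, SSSZ), Z))))))))))
  step 44: S(S(S(S(S(S(S(S(add(add(add(SZ, mul(Z, SSSZ)), Z), mul(add(Z, mul(Z, SZ)), add(mul(SZ, SSSZ), Z)))))))))))
  step 45: S(S(S(S(S(S(S(S(add(add(S(add(Z, mul(Z, SSSZ))), Z), mul(add(Z, mul(Z, SZ)), add(mul(SZ, SSSZ), Z)))))))))))
  step 46: S(S(S(S(S(S(S(S(add(S(add(add(Z, mul(Z, SSSZ)), Z)), mul(add(Z, mul(Z, SZ)), add(mul(SZ, SSSZ), Z)))))))))))
  step 47: S(S(S(S(S(S(S(S(S(add(add(add(Z, mul(Z, SSSZ)), Z), mul(add(Z, mul(Z, SZ)), add(mul(SZ, SSSZ), Z))))))))))))
  step 48: S(S(S(S(S(S(S(S(S(add(add(mul(Z, SSSZ), Z), mul(add(Z, mul(Z, SZ)), add(mul(SZ, SSSZ), Z))))))))))))
  step 49: S(S(S(S(S(S(S(S(S(add(add(Z, Z), mul(add(Z, mul(Z, SZ)), add(mul(SZ, SSSZ), Z))))))))))))
  step 50: S(S(S(S(S(S(S(S(S(add(Z, mul(add(Z, mul(Z, SZ)), add(mul(SZ, SSSZ), Z))))))))))))
  step 51: S(S(S(S(S(S(S(S(S(mul(add(Z, mul(Z, SZ)), add(mul(SZ, SSSZ), Z)))))))))))
  step 52: S(S(S(S(S(S(S(S(S(mul(mul(Z, SZ), add(mul(SZ, SSSZ), Z)))))))))))
  step 53: S(S(S(S(S(S(S(S(S(mul(Z, add(mul(SZ, SSSZ), Z)))))))))))
  step 54: S^9(Z)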